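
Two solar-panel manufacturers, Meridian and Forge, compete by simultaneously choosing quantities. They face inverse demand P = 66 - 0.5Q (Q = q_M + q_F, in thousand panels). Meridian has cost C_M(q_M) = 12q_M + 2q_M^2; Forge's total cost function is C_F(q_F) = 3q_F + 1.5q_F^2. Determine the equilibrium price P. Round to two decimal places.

54.04

Meridian's profit: π_M = (66 - 0.5Q)q_M - (12q_M + 2q_M²). Setting ∂π_M/∂q_M = 0: 54 - 5q_M - (1/2)(q_F) = 0.
Forge's profit: π_F = (66 - 0.5Q)q_F - (3q_F + (3/2)q_F²). Setting ∂π_F/∂q_F = 0: 63 - 4q_F - (1/2)(q_M) = 0.
Rearranging gives the reaction functions q_M = (54 - (1/2)q_F)/5 and q_F = (63 - (1/2)q_M)/4.
Solving the pair: q_M = 738/79, q_F = 1152/79.
Total output Q = 1890/79, so price P = 66 - (1/2)·(1890/79) = 54.0380.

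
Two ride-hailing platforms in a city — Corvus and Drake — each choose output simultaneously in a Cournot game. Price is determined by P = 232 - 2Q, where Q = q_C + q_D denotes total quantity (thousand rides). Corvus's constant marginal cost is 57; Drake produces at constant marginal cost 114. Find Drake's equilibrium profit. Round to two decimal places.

206.72

Corvus's profit: π_C = (232 - 2Q)q_C - (57q_C). Setting ∂π_C/∂q_C = 0: 175 - 4q_C - 2(q_D) = 0.
Drake's profit: π_D = (232 - 2Q)q_D - (114q_D). Setting ∂π_D/∂q_D = 0: 118 - 4q_D - 2(q_C) = 0.
Rearranging gives the reaction functions q_C = (175 - 2q_D)/4 and q_D = (118 - 2q_C)/4.
Solving the pair: q_C = 116/3, q_D = 61/6.
Price P = 232 - 2·(293/6) = 403/3.
Drake's profit: (403/3 - 114)·(61/6) = 206.7222.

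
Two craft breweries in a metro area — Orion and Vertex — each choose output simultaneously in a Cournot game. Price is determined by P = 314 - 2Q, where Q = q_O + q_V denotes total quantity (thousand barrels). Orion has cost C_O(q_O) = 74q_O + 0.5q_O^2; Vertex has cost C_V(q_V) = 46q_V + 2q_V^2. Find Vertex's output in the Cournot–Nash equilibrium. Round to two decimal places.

23.89

Orion's profit: π_O = (314 - 2Q)q_O - (74q_O + (1/2)q_O²). Setting ∂π_O/∂q_O = 0: 240 - 5q_O - 2(q_V) = 0.
Vertex's first-order condition: 268 - 8q_V - 2(q_O) = 0.
So q_O = (240 - 2q_V)/5 and q_V = (268 - 2q_O)/8.
Substituting one into the other gives q_O = 346/9 and q_V = 215/9.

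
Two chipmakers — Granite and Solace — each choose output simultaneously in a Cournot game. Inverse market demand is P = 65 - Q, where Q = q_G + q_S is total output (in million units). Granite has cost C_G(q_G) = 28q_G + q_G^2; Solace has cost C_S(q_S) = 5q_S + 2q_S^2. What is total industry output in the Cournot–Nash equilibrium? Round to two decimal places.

Granite's profit: π_G = (65 - Q)q_G - (28q_G + q_G²). Setting ∂π_G/∂q_G = 0: 37 - 4q_G - (q_S) = 0.
Solace's first-order condition: 60 - 6q_S - (q_G) = 0.
Best responses: q_G = (37 - q_S)/4, q_S = (60 - q_G)/6.
Substituting one into the other gives q_G = 162/23 and q_S = 203/23.
Total output Q = 162/23 + 203/23 = 365/23.

15.87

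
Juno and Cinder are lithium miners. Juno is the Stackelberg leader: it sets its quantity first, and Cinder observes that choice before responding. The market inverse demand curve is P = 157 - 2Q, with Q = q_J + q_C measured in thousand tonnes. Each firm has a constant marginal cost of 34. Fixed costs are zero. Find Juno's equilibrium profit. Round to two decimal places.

945.56

The follower Cinder best-responds to any q_J: π_C = (157 - 2Q)q_C - 34q_C.
Setting the follower's marginal profit to zero, 123 - 2q_J - 4q_C = 0, i.e. q_C = (123 - 2q_J)/4.
The leader anticipates this reaction. Substituting into P = 157 - 2Q gives P = 191/2 - q_J, so π_J = (191/2 - q_J)q_J - 34q_J.
Leader FOC: 123/2 - 2q_J = 0, so q_J = 123/4.
Then q_C = (123 - 2·(123/4))/4 = 123/8.
Price P = 157 - 2·(369/8) = 259/4.
Juno's profit: (259/4 - 34)·(123/4) = 945.5625.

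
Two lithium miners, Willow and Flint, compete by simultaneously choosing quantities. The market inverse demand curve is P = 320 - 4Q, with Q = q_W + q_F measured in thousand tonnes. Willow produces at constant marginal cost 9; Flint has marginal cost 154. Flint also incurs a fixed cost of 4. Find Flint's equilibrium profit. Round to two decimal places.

Willow's profit: π_W = (320 - 4Q)q_W - (9q_W). Setting ∂π_W/∂q_W = 0: 311 - 8q_W - 4(q_F) = 0.
Flint's profit: π_F = (320 - 4Q)q_F - (154q_F). Setting ∂π_F/∂q_F = 0: 166 - 8q_F - 4(q_W) = 0.
Rearranging gives the reaction functions q_W = (311 - 4q_F)/8 and q_F = (166 - 4q_W)/8.
Substituting one into the other gives q_W = 38 and q_F = 7/4.
Price P = 320 - 4·(159/4) = 161.
Flint's profit: (161 - 154)·(7/4) - 4 = 33/4.

8.25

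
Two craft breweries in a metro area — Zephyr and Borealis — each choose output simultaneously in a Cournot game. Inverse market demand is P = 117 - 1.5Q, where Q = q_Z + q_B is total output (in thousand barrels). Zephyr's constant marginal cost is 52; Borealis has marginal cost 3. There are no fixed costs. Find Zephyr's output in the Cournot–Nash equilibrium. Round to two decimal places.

3.56

Zephyr's profit: π_Z = (117 - 1.5Q)q_Z - (52q_Z). Setting ∂π_Z/∂q_Z = 0: 65 - 3q_Z - (3/2)(q_B) = 0.
Borealis's profit: π_B = (117 - 1.5Q)q_B - (3q_B). Setting ∂π_B/∂q_B = 0: 114 - 3q_B - (3/2)(q_Z) = 0.
So q_Z = (65 - (3/2)q_B)/3 and q_B = (114 - (3/2)q_Z)/3.
Substituting one into the other gives q_Z = 32/9 and q_B = 326/9.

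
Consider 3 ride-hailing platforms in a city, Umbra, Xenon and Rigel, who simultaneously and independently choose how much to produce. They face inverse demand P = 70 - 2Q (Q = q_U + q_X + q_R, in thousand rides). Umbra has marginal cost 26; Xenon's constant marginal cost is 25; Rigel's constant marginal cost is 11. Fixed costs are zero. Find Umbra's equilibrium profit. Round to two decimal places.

Umbra's profit: π_U = (70 - 2Q)q_U - (26q_U). Setting ∂π_U/∂q_U = 0: 44 - 4q_U - 2(q_X + q_R) = 0.
Xenon's first-order condition: 45 - 4q_X - 2(q_U + q_R) = 0.
Rigel's first-order condition: 59 - 4q_R - 2(q_U + q_X) = 0.
Adding the 3 first-order conditions: 148 − 8Q = 0, so Q = 37/2.
Back-substituting: q_U = (44 − 37)/2 = 7/2, q_X = (45 − 37)/2 = 4, q_R = (59 − 37)/2 = 11.
Price P = 70 - 2·(37/2) = 33.
Umbra's profit: (33 - 26)·(7/2) = 49/2.

24.50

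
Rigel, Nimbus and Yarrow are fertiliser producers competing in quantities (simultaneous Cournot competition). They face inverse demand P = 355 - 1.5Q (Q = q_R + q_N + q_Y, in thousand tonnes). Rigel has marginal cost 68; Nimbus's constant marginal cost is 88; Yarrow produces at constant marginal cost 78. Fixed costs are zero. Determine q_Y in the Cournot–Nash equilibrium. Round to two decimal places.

Rigel's profit: π_R = (355 - 1.5Q)q_R - (68q_R). Setting ∂π_R/∂q_R = 0: 287 - 3q_R - (3/2)(q_N + q_Y) = 0.
Nimbus's first-order condition: 267 - 3q_N - (3/2)(q_R + q_Y) = 0.
Yarrow's profit: π_Y = (355 - 1.5Q)q_Y - (78q_Y). Setting ∂π_Y/∂q_Y = 0: 277 - 3q_Y - (3/2)(q_R + q_N) = 0.
Adding the 3 conditions: 831 − 3Q − 3Q = 0, i.e. Q = 277/2.
Back-substituting: q_R = (287 − 831/4)/(3/2) = 317/6, q_N = (267 − 831/4)/(3/2) = 79/2, q_Y = (277 − 831/4)/(3/2) = 277/6.

46.17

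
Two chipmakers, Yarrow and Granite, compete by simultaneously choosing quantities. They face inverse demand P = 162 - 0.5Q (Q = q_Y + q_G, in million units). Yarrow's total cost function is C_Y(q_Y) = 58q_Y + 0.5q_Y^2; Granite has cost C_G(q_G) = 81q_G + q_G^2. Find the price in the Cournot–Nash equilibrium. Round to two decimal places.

Yarrow's profit: π_Y = (162 - 0.5Q)q_Y - (58q_Y + (1/2)q_Y²). Setting ∂π_Y/∂q_Y = 0: 104 - 2q_Y - (1/2)(q_G) = 0.
Granite's profit: π_G = (162 - 0.5Q)q_G - (81q_G + q_G²). Setting ∂π_G/∂q_G = 0: 81 - 3q_G - (1/2)(q_Y) = 0.
So q_Y = (104 - (1/2)q_G)/2 and q_G = (81 - (1/2)q_Y)/3.
Substituting one into the other gives q_Y = 1086/23 and q_G = 440/23.
Total output Q = 1526/23, so price P = 162 - (1/2)·(1526/23) = 128.8261.

128.83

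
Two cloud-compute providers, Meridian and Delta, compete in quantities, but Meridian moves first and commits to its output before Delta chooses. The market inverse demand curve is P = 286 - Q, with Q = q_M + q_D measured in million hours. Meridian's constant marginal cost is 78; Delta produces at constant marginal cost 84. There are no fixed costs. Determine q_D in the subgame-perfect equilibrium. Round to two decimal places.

Solve by backward induction. Given q_M, the follower Delta maximises π_D = (286 - q_M - q_D)q_D - 84q_D.
∂π_D/∂q_D = 202 - q_M - 2q_D = 0 gives the reaction function q_D = (202 - q_M)/2.
Meridian substitutes q_D(q_M) into its own profit: π_M = q_M(286 - q_M - (202 - q_M)/2) - 78q_M = (185 - (1/2)q_M)q_M - 78q_M.
Maximising: ∂π_M/∂q_M = 107 - q_M = 0, giving q_M = 107.
Then q_D = (202 - 107)/2 = 95/2.

47.50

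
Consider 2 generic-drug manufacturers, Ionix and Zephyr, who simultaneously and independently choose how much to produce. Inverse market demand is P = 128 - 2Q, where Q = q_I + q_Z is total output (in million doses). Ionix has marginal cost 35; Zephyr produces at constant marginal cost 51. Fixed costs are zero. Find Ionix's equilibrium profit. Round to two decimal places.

Ionix's profit: π_I = (128 - 2Q)q_I - (35q_I). Setting ∂π_I/∂q_I = 0: 93 - 4q_I - 2(q_Z) = 0.
Zephyr's profit: π_Z = (128 - 2Q)q_Z - (51q_Z). Setting ∂π_Z/∂q_Z = 0: 77 - 4q_Z - 2(q_I) = 0.
Best responses: q_I = (93 - 2q_Z)/4, q_Z = (77 - 2q_I)/4.
Substituting one into the other gives q_I = 109/6 and q_Z = 61/6.
Price P = 128 - 2·(85/3) = 214/3.
Ionix's profit: (214/3 - 35)·(109/6) = 660.0556.

660.06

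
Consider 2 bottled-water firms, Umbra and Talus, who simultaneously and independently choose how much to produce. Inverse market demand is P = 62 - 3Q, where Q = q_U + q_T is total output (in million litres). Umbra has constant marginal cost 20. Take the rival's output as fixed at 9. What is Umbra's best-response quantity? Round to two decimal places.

With the rival's output fixed at 9, Umbra's profit is π_U = (62 - 3·9 - 3q_U)q_U - (20q_U) = (35 - 3q_U)q_U - (20q_U).
∂π_U/∂q_U = 15 - 6q_U = 0, so q_U = 5/2.

2.50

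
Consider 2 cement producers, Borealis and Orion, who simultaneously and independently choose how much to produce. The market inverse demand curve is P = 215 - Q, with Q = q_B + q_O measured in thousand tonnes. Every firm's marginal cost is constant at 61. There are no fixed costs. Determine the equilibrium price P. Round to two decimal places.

112.33

Each firm earns π_i = (215 - Q)q_i - 61q_i.
Setting ∂π_i/∂q_i = 0 with rivals' quantities fixed: 154 - 2q_i - q_j = 0.
By symmetry each firm produces the same amount; substituting q_j = q_i yields q_i = 154/3.
Total output Q = 308/3, so price P = 215 - 308/3 = 337/3.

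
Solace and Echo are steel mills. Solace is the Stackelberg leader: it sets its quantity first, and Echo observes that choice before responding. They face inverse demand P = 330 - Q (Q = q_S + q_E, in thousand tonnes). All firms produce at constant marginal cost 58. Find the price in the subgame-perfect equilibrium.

126

Solve by backward induction. Given q_S, the follower Echo maximises π_E = (330 - q_S - q_E)q_E - 58q_E.
∂π_E/∂q_E = 272 - q_S - 2q_E = 0 gives the reaction function q_E = (272 - q_S)/2.
The leader anticipates this reaction. Substituting into P = 330 - Q gives P = 194 - (1/2)q_S, so π_S = (194 - (1/2)q_S)q_S - 58q_S.
Maximising: ∂π_S/∂q_S = 136 - q_S = 0, giving q_S = 136.
Then q_E = (272 - 136)/2 = 68.
Total output Q = 204, so price P = 330 - 204 = 126.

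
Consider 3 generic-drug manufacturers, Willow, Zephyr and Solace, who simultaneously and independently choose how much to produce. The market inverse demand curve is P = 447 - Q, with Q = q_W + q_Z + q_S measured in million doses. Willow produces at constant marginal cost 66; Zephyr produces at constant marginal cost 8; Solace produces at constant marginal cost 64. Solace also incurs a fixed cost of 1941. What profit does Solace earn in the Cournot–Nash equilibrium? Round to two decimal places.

Willow's profit: π_W = (447 - Q)q_W - (66q_W). Setting ∂π_W/∂q_W = 0: 381 - 2q_W - (q_Z + q_S) = 0.
Zephyr's profit: π_Z = (447 - Q)q_Z - (8q_Z). Setting ∂π_Z/∂q_Z = 0: 439 - 2q_Z - (q_W + q_S) = 0.
Solace's profit: π_S = (447 - Q)q_S - (64q_S). Setting ∂π_S/∂q_S = 0: 383 - 2q_S - (q_W + q_Z) = 0.
Summing all 3 equations gives 1203 − 4Q = 0, hence Q = 1203/4.
Back-substituting: q_W = (381 − 1203/4) = 321/4, q_Z = (439 − 1203/4) = 553/4, q_S = (383 − 1203/4) = 329/4.
Price P = 447 - 1203/4 = 585/4.
Solace's profit: (585/4 - 64)·(329/4) - 1941 = 4824.0625.

4824.06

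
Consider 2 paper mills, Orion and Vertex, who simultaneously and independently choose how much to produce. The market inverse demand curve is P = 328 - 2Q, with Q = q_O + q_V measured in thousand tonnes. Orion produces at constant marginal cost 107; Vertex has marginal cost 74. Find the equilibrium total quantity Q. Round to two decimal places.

Orion's profit: π_O = (328 - 2Q)q_O - (107q_O). Setting ∂π_O/∂q_O = 0: 221 - 4q_O - 2(q_V) = 0.
Vertex's profit: π_V = (328 - 2Q)q_V - (74q_V). Setting ∂π_V/∂q_V = 0: 254 - 4q_V - 2(q_O) = 0.
Best responses: q_O = (221 - 2q_V)/4, q_V = (254 - 2q_O)/4.
Substituting one into the other gives q_O = 94/3 and q_V = 287/6.
Total output Q = 94/3 + 287/6 = 475/6.

79.17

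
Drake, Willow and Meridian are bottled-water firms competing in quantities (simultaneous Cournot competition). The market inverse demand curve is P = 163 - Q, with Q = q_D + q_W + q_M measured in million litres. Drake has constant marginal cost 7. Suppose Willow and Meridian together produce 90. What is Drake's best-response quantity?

With rivals' combined output fixed at 90, Drake's profit is π_D = (163 - 90 - q_D)q_D - (7q_D) = (73 - q_D)q_D - (7q_D).
∂π_D/∂q_D = 66 - 2q_D = 0, so q_D = 33.

33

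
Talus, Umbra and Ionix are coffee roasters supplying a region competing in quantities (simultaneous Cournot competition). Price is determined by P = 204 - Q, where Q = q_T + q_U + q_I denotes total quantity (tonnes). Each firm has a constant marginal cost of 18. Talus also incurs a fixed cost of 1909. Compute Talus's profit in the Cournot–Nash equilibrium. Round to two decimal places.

A representative firm's profit is π_i = q_i(204 - Q) - 18q_i.
First-order condition (treating rivals' output as given): 186 - 2q_i - Σ_{j≠i} q_j = 0.
By symmetry each firm produces the same amount; substituting Σ_{j≠i} q_j = 2q_i yields q_i = 186/4 = 93/2.
Price P = 204 - 279/2 = 129/2.
Talus's profit: (129/2 - 18)·(93/2) - 1909 = 1013/4.

253.25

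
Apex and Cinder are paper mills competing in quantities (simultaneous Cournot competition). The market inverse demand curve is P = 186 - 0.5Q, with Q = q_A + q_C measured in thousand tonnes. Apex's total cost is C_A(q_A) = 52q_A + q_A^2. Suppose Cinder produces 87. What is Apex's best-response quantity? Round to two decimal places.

30.17

With the rival's output fixed at 87, Apex's profit is π_A = (186 - (1/2)·87 - (1/2)q_A)q_A - (52q_A + q_A²) = (285/2 - (1/2)q_A)q_A - (52q_A + q_A²).
∂π_A/∂q_A = 181/2 - 3q_A = 0, so q_A = 181/6.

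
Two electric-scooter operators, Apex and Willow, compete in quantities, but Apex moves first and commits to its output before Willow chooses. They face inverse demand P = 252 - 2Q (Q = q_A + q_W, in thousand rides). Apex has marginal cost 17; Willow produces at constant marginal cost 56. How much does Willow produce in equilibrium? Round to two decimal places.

The follower Willow best-responds to any q_A: π_W = (252 - 2Q)q_W - 56q_W.
Follower FOC: 196 - 2q_A - 4q_W = 0, so q_W(q_A) = (196 - 2q_A)/4.
Apex substitutes q_W(q_A) into its own profit: π_A = q_A(252 - 2q_A - (196 - 2q_A)/2) - 17q_A = (154 - q_A)q_A - 17q_A.
The leader's first-order condition 137 - 2q_A = 0 yields q_A = 137/2.
Then q_W = (196 - 2·(137/2))/4 = 59/4.

14.75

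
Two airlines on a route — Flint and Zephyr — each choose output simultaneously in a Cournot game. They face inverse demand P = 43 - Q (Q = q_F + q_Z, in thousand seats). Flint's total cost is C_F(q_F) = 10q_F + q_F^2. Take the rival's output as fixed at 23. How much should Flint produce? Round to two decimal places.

With the rival's output fixed at 23, Flint's profit is π_F = (43 - 23 - q_F)q_F - (10q_F + q_F²) = (20 - q_F)q_F - (10q_F + q_F²).
∂π_F/∂q_F = 10 - 4q_F = 0, so q_F = 5/2.

2.50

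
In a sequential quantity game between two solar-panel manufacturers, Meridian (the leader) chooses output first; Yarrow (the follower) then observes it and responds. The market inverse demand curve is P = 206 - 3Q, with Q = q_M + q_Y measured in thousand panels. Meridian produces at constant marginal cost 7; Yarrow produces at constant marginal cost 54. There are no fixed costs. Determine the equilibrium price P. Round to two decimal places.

68.50

The follower Yarrow best-responds to any q_M: π_Y = (206 - 3Q)q_Y - 54q_Y.
∂π_Y/∂q_Y = 152 - 3q_M - 6q_Y = 0 gives the reaction function q_Y = (152 - 3q_M)/6.
The leader anticipates this reaction. Substituting into P = 206 - 3Q gives P = 130 - (3/2)q_M, so π_M = (130 - (3/2)q_M)q_M - 7q_M.
The leader's first-order condition 123 - 3q_M = 0 yields q_M = 41.
Then q_Y = (152 - 3·41)/6 = 29/6.
Total output Q = 275/6, so price P = 206 - 3·(275/6) = 137/2.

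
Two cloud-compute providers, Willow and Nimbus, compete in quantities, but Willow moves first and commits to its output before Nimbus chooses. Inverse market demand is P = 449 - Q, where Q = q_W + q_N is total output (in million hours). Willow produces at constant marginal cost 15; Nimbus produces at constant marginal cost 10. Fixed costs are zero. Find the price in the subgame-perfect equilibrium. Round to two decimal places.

122.25

The follower Nimbus best-responds to any q_W: π_N = (449 - Q)q_N - 10q_N.
∂π_N/∂q_N = 439 - q_W - 2q_N = 0 gives the reaction function q_N = (439 - q_W)/2.
The leader anticipates this reaction. Substituting into P = 449 - Q gives P = 459/2 - (1/2)q_W, so π_W = (459/2 - (1/2)q_W)q_W - 15q_W.
Maximising: ∂π_W/∂q_W = 429/2 - q_W = 0, giving q_W = 429/2.
Then q_N = (439 - 429/2)/2 = 449/4.
Total output Q = 1307/4, so price P = 449 - 1307/4 = 489/4.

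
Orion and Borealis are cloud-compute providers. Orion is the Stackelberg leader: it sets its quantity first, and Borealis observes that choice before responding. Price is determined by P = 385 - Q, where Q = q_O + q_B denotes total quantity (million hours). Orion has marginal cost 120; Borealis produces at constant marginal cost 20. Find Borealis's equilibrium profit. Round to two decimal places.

19951.56

Solve by backward induction. Given q_O, the follower Borealis maximises π_B = (385 - q_O - q_B)q_B - 20q_B.
∂π_B/∂q_B = 365 - q_O - 2q_B = 0 gives the reaction function q_B = (365 - q_O)/2.
The leader anticipates this reaction. Substituting into P = 385 - Q gives P = 405/2 - (1/2)q_O, so π_O = (405/2 - (1/2)q_O)q_O - 120q_O.
Maximising: ∂π_O/∂q_O = 165/2 - q_O = 0, giving q_O = 165/2.
Then q_B = (365 - 165/2)/2 = 565/4.
Price P = 385 - 895/4 = 645/4.
Borealis's profit: (645/4 - 20)·(565/4) = 19951.5625.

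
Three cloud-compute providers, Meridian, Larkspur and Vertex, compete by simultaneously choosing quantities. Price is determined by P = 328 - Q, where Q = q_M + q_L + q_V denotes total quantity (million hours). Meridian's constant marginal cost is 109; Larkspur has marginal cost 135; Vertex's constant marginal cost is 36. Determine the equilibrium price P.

152

Meridian's profit: π_M = (328 - Q)q_M - (109q_M). Setting ∂π_M/∂q_M = 0: 219 - 2q_M - (q_L + q_V) = 0.
Larkspur's first-order condition: 193 - 2q_L - (q_M + q_V) = 0.
Vertex's first-order condition: 292 - 2q_V - (q_M + q_L) = 0.
Adding the 3 conditions: 704 − 2Q − 2Q = 0, i.e. Q = 176.
Back-substituting: q_M = (219 − 176) = 43, q_L = (193 − 176) = 17, q_V = (292 − 176) = 116.
Total output Q = 176, so price P = 328 - 176 = 152.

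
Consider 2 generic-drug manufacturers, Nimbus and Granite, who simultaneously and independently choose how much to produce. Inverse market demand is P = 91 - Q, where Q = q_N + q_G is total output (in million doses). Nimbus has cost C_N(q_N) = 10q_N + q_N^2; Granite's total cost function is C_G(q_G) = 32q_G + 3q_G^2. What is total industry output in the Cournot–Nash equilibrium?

Nimbus's profit: π_N = (91 - Q)q_N - (10q_N + q_N²). Setting ∂π_N/∂q_N = 0: 81 - 4q_N - (q_G) = 0.
Granite's profit: π_G = (91 - Q)q_G - (32q_G + 3q_G²). Setting ∂π_G/∂q_G = 0: 59 - 8q_G - (q_N) = 0.
So q_N = (81 - q_G)/4 and q_G = (59 - q_N)/8.
Solving the pair: q_N = 19, q_G = 5.
Total output Q = 19 + 5 = 24.

24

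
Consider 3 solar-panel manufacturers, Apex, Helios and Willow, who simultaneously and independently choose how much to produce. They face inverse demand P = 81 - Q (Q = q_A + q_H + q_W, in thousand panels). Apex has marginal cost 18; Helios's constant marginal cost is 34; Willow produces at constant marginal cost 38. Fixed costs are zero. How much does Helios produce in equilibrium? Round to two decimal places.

Apex's profit: π_A = (81 - Q)q_A - (18q_A). Setting ∂π_A/∂q_A = 0: 63 - 2q_A - (q_H + q_W) = 0.
Helios's profit: π_H = (81 - Q)q_H - (34q_H). Setting ∂π_H/∂q_H = 0: 47 - 2q_H - (q_A + q_W) = 0.
Willow's profit: π_W = (81 - Q)q_W - (38q_W). Setting ∂π_W/∂q_W = 0: 43 - 2q_W - (q_A + q_H) = 0.
Summing all 3 equations gives 153 − 4Q = 0, hence Q = 153/4.
Back-substituting: q_A = (63 − 153/4) = 99/4, q_H = (47 − 153/4) = 35/4, q_W = (43 − 153/4) = 19/4.

8.75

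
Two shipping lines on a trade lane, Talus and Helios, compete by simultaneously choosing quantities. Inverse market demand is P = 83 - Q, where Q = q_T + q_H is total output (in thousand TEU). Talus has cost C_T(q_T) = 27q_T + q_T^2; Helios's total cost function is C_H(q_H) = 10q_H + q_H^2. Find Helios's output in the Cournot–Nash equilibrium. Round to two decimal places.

15.73

Talus's profit: π_T = (83 - Q)q_T - (27q_T + q_T²). Setting ∂π_T/∂q_T = 0: 56 - 4q_T - (q_H) = 0.
Helios's first-order condition: 73 - 4q_H - (q_T) = 0.
Rearranging gives the reaction functions q_T = (56 - q_H)/4 and q_H = (73 - q_T)/4.
Substituting one into the other gives q_T = 151/15 and q_H = 236/15.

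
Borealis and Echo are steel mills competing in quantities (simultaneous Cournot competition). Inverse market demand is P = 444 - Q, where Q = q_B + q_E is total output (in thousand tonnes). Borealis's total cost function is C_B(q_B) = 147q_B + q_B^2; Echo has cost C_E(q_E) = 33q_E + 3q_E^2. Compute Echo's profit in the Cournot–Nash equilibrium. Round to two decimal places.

Borealis's profit: π_B = (444 - Q)q_B - (147q_B + q_B²). Setting ∂π_B/∂q_B = 0: 297 - 4q_B - (q_E) = 0.
Echo's first-order condition: 411 - 8q_E - (q_B) = 0.
So q_B = (297 - q_E)/4 and q_E = (411 - q_B)/8.
Solving the pair: q_B = 1965/31, q_E = 1347/31.
Price P = 444 - 106.8387 = 337.1613.
Echo's profit: 337.1613·(1347/31) - 33·(1347/31) - 3(1347/31)² = 7552.1707.

7552.17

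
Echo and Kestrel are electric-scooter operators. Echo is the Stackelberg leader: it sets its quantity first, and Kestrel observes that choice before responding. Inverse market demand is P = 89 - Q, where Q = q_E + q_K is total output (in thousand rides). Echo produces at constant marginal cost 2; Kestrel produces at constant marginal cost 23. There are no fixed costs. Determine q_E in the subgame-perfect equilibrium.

Solve by backward induction. Given q_E, the follower Kestrel maximises π_K = (89 - q_E - q_K)q_K - 23q_K.
Setting the follower's marginal profit to zero, 66 - q_E - 2q_K = 0, i.e. q_K = (66 - q_E)/2.
Echo substitutes q_K(q_E) into its own profit: π_E = q_E(89 - q_E - (66 - q_E)/2) - 2q_E = (56 - (1/2)q_E)q_E - 2q_E.
The leader's first-order condition 54 - q_E = 0 yields q_E = 54.
Then q_K = (66 - 54)/2 = 6.

54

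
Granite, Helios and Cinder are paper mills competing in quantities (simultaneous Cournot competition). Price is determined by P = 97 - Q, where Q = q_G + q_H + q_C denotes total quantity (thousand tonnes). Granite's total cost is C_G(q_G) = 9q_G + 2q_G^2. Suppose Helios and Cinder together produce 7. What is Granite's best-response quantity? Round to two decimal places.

13.50

With rivals' combined output fixed at 7, Granite's profit is π_G = (97 - 7 - q_G)q_G - (9q_G + 2q_G²) = (90 - q_G)q_G - (9q_G + 2q_G²).
∂π_G/∂q_G = 81 - 6q_G = 0, so q_G = 27/2.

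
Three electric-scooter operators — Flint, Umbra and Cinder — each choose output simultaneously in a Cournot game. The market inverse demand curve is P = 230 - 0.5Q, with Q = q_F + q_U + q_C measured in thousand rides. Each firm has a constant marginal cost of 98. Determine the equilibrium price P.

A representative firm's profit is π_i = q_i(230 - 0.5Q) - 98q_i.
First-order condition (treating rivals' output as given): 132 - q_i - (1/2)·Σ_{j≠i} q_j = 0.
By symmetry each firm produces the same amount; substituting Σ_{j≠i} q_j = 2q_i yields q_i = 132/2 = 66.
Total output Q = 198, so price P = 230 - (1/2)·198 = 131.

131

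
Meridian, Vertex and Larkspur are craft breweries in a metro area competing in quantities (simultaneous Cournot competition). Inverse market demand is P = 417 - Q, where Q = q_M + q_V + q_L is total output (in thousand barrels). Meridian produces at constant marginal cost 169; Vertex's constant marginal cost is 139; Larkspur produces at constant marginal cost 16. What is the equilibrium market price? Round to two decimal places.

Meridian's profit: π_M = (417 - Q)q_M - (169q_M). Setting ∂π_M/∂q_M = 0: 248 - 2q_M - (q_V + q_L) = 0.
Vertex's first-order condition: 278 - 2q_V - (q_M + q_L) = 0.
Larkspur's first-order condition: 401 - 2q_L - (q_M + q_V) = 0.
Adding the 3 conditions: 927 − 2Q − 2Q = 0, i.e. Q = 927/4.
Back-substituting: q_M = (248 − 927/4) = 65/4, q_V = (278 − 927/4) = 185/4, q_L = (401 − 927/4) = 677/4.
Total output Q = 927/4, so price P = 417 - 927/4 = 741/4.

185.25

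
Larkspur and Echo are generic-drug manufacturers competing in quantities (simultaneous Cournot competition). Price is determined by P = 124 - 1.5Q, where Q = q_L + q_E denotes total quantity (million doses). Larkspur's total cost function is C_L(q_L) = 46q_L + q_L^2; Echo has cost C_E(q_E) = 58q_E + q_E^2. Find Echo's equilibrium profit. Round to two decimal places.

Larkspur's profit: π_L = (124 - 1.5Q)q_L - (46q_L + q_L²). Setting ∂π_L/∂q_L = 0: 78 - 5q_L - (3/2)(q_E) = 0.
Echo's first-order condition: 66 - 5q_E - (3/2)(q_L) = 0.
Best responses: q_L = (78 - (3/2)q_E)/5, q_E = (66 - (3/2)q_L)/5.
Solving the pair: q_L = 1164/91, q_E = 852/91.
Price P = 124 - (3/2)·(288/13) = 1180/13.
Echo's profit: (1180/13)·(852/91) - 58·(852/91) - (852/91)² = 219.1474.

219.15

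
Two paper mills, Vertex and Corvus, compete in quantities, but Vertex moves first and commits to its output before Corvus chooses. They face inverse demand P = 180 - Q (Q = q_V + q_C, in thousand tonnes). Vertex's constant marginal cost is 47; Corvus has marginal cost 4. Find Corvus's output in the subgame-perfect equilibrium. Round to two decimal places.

Solve by backward induction. Given q_V, the follower Corvus maximises π_C = (180 - q_V - q_C)q_C - 4q_C.
Follower FOC: 176 - q_V - 2q_C = 0, so q_C(q_V) = (176 - q_V)/2.
The leader anticipates this reaction. Substituting into P = 180 - Q gives P = 92 - (1/2)q_V, so π_V = (92 - (1/2)q_V)q_V - 47q_V.
Maximising: ∂π_V/∂q_V = 45 - q_V = 0, giving q_V = 45.
Then q_C = (176 - 45)/2 = 131/2.

65.50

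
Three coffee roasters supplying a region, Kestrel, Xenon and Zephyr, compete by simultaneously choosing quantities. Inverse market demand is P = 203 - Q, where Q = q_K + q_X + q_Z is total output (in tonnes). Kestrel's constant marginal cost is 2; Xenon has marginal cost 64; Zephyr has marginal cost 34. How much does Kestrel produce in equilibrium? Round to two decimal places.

Kestrel's profit: π_K = (203 - Q)q_K - (2q_K). Setting ∂π_K/∂q_K = 0: 201 - 2q_K - (q_X + q_Z) = 0.
Xenon's first-order condition: 139 - 2q_X - (q_K + q_Z) = 0.
Zephyr's profit: π_Z = (203 - Q)q_Z - (34q_Z). Setting ∂π_Z/∂q_Z = 0: 169 - 2q_Z - (q_K + q_X) = 0.
Adding the 3 first-order conditions: 509 − 4Q = 0, so Q = 509/4.
Back-substituting: q_K = (201 − 509/4) = 295/4, q_X = (139 − 509/4) = 47/4, q_Z = (169 − 509/4) = 167/4.

73.75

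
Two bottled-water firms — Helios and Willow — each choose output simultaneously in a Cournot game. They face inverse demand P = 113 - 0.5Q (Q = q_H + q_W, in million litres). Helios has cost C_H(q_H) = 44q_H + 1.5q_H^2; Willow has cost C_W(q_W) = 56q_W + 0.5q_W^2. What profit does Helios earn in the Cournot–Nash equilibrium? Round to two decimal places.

399.26

Helios's profit: π_H = (113 - 0.5Q)q_H - (44q_H + (3/2)q_H²). Setting ∂π_H/∂q_H = 0: 69 - 4q_H - (1/2)(q_W) = 0.
Willow's profit: π_W = (113 - 0.5Q)q_W - (56q_W + (1/2)q_W²). Setting ∂π_W/∂q_W = 0: 57 - 2q_W - (1/2)(q_H) = 0.
So q_H = (69 - (1/2)q_W)/4 and q_W = (57 - (1/2)q_H)/2.
Solving the pair: q_H = 438/31, q_W = 774/31.
Price P = 113 - (1/2)·(1212/31) = 93.4516.
Helios's profit: 93.4516·(438/31) - 44·(438/31) - (3/2)(438/31)² = 399.2591.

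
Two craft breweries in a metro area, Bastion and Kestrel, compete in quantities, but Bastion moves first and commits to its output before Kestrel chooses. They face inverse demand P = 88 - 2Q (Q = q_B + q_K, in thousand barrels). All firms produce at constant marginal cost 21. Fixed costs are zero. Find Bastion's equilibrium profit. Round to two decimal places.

280.56

Solve by backward induction. Given q_B, the follower Kestrel maximises π_K = (88 - 2q_B - 2q_K)q_K - 21q_K.
∂π_K/∂q_K = 67 - 2q_B - 4q_K = 0 gives the reaction function q_K = (67 - 2q_B)/4.
Bastion substitutes q_K(q_B) into its own profit: π_B = q_B(88 - 2q_B - (67 - 2q_B)/2) - 21q_B = (109/2 - q_B)q_B - 21q_B.
The leader's first-order condition 67/2 - 2q_B = 0 yields q_B = 67/4.
Then q_K = (67 - 2·(67/4))/4 = 67/8.
Price P = 88 - 2·(201/8) = 151/4.
Bastion's profit: (151/4 - 21)·(67/4) = 280.5625.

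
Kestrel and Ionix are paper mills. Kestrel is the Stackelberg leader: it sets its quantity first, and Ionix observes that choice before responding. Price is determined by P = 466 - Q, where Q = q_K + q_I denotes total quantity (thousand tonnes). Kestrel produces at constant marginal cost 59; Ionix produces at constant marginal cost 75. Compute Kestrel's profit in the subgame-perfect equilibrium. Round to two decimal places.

22366.13

The follower Ionix best-responds to any q_K: π_I = (466 - Q)q_I - 75q_I.
∂π_I/∂q_I = 391 - q_K - 2q_I = 0 gives the reaction function q_I = (391 - q_K)/2.
Kestrel substitutes q_I(q_K) into its own profit: π_K = q_K(466 - q_K - (391 - q_K)/2) - 59q_K = (541/2 - (1/2)q_K)q_K - 59q_K.
Leader FOC: 423/2 - q_K = 0, so q_K = 423/2.
Then q_I = (391 - 423/2)/2 = 359/4.
Price P = 466 - 1205/4 = 659/4.
Kestrel's profit: (659/4 - 59)·(423/2) = 22366.1250.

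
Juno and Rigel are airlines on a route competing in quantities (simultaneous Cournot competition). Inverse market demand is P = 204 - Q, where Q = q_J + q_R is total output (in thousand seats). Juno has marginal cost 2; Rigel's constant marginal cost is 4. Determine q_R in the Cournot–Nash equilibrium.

Juno's profit: π_J = (204 - Q)q_J - (2q_J). Setting ∂π_J/∂q_J = 0: 202 - 2q_J - (q_R) = 0.
Rigel's profit: π_R = (204 - Q)q_R - (4q_R). Setting ∂π_R/∂q_R = 0: 200 - 2q_R - (q_J) = 0.
So q_J = (202 - q_R)/2 and q_R = (200 - q_J)/2.
Solving the pair: q_J = 68, q_R = 66.

66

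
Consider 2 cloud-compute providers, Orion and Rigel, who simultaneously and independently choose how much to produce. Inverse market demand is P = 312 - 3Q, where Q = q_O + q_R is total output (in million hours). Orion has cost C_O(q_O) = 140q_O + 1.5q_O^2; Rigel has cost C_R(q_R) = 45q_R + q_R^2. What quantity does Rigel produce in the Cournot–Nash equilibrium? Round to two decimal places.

29.95

Orion's profit: π_O = (312 - 3Q)q_O - (140q_O + (3/2)q_O²). Setting ∂π_O/∂q_O = 0: 172 - 9q_O - 3(q_R) = 0.
Rigel's profit: π_R = (312 - 3Q)q_R - (45q_R + q_R²). Setting ∂π_R/∂q_R = 0: 267 - 8q_R - 3(q_O) = 0.
So q_O = (172 - 3q_R)/9 and q_R = (267 - 3q_O)/8.
Substituting one into the other gives q_O = 575/63 and q_R = 629/21.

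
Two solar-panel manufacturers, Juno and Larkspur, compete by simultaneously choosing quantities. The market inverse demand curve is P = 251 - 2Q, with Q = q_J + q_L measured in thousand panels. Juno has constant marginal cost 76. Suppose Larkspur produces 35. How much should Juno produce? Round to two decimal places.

26.25

With the rival's output fixed at 35, Juno's profit is π_J = (251 - 2·35 - 2q_J)q_J - (76q_J) = (181 - 2q_J)q_J - (76q_J).
∂π_J/∂q_J = 105 - 4q_J = 0, so q_J = 105/4.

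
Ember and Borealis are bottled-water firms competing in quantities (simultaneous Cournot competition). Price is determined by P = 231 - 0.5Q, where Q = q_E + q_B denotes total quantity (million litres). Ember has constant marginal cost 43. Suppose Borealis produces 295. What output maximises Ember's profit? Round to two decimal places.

40.50

With the rival's output fixed at 295, Ember's profit is π_E = (231 - (1/2)·295 - (1/2)q_E)q_E - (43q_E) = (167/2 - (1/2)q_E)q_E - (43q_E).
∂π_E/∂q_E = 81/2 - q_E = 0, so q_E = 81/2.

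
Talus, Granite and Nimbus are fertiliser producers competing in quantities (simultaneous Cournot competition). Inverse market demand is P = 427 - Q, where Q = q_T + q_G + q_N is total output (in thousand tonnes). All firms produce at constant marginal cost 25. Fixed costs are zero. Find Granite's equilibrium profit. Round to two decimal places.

A representative firm's profit is π_i = q_i(427 - Q) - 25q_i.
Setting ∂π_i/∂q_i = 0 with rivals' quantities fixed: 402 - 2q_i - Σ_{j≠i} q_j = 0.
With identical firms every q_j equals q_i, so Σ_{j≠i} q_j = 2q_i and 402 = 4q_i, giving q_i = 201/2.
Price P = 427 - 603/2 = 251/2.
Granite's profit: (251/2 - 25)·(201/2) = 10100.2500.

10100.25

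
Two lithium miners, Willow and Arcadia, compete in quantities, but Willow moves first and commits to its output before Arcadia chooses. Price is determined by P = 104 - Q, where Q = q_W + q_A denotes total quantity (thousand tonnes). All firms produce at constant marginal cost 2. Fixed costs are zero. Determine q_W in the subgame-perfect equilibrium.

51

The follower Arcadia best-responds to any q_W: π_A = (104 - Q)q_A - 2q_A.
Setting the follower's marginal profit to zero, 102 - q_W - 2q_A = 0, i.e. q_A = (102 - q_W)/2.
The leader anticipates this reaction. Substituting into P = 104 - Q gives P = 53 - (1/2)q_W, so π_W = (53 - (1/2)q_W)q_W - 2q_W.
Maximising: ∂π_W/∂q_W = 51 - q_W = 0, giving q_W = 51.
Then q_A = (102 - 51)/2 = 51/2.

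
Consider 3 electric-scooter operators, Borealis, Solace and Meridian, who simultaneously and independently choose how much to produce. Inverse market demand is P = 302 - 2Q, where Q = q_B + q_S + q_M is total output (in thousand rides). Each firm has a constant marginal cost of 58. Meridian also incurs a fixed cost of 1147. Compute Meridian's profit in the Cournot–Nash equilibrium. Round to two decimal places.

Each firm earns π_i = (302 - 2Q)q_i - 58q_i.
Setting ∂π_i/∂q_i = 0 with rivals' quantities fixed: 244 - 4q_i - 2·Σ_{j≠i} q_j = 0.
By symmetry each firm produces the same amount; substituting Σ_{j≠i} q_j = 2q_i yields q_i = 244/8 = 61/2.
Price P = 302 - 2·(183/2) = 119.
Meridian's profit: (119 - 58)·(61/2) - 1147 = 1427/2.

713.50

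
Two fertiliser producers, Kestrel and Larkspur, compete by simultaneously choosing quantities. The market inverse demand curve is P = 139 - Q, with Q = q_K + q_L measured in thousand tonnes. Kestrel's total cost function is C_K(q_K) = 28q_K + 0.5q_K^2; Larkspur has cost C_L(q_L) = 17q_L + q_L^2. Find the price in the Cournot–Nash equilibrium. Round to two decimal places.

86.55

Kestrel's profit: π_K = (139 - Q)q_K - (28q_K + (1/2)q_K²). Setting ∂π_K/∂q_K = 0: 111 - 3q_K - (q_L) = 0.
Larkspur's profit: π_L = (139 - Q)q_L - (17q_L + q_L²). Setting ∂π_L/∂q_L = 0: 122 - 4q_L - (q_K) = 0.
Rearranging gives the reaction functions q_K = (111 - q_L)/3 and q_L = (122 - q_K)/4.
Substituting one into the other gives q_K = 322/11 and q_L = 255/11.
Total output Q = 577/11, so price P = 139 - 577/11 = 952/11.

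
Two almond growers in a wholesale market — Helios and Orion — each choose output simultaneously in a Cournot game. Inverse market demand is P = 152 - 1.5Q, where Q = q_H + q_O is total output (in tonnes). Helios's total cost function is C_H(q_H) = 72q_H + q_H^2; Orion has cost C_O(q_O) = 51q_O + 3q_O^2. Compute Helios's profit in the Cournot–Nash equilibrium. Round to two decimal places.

Helios's profit: π_H = (152 - 1.5Q)q_H - (72q_H + q_H²). Setting ∂π_H/∂q_H = 0: 80 - 5q_H - (3/2)(q_O) = 0.
Orion's first-order condition: 101 - 9q_O - (3/2)(q_H) = 0.
Best responses: q_H = (80 - (3/2)q_O)/5, q_O = (101 - (3/2)q_H)/9.
Solving the pair: q_H = 758/57, q_O = 1540/171.
Price P = 152 - (3/2)·22.3041 = 118.5439.
Helios's profit: 118.5439·(758/57) - 72·(758/57) - (758/57)² = 442.1083.

442.11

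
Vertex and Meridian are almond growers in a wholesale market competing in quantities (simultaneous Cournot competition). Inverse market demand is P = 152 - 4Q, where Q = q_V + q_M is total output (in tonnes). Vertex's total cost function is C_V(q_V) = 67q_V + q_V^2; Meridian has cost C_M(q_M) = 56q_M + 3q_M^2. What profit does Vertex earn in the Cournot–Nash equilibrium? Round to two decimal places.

211.25

Vertex's profit: π_V = (152 - 4Q)q_V - (67q_V + q_V²). Setting ∂π_V/∂q_V = 0: 85 - 10q_V - 4(q_M) = 0.
Meridian's first-order condition: 96 - 14q_M - 4(q_V) = 0.
So q_V = (85 - 4q_M)/10 and q_M = (96 - 4q_V)/14.
Solving the pair: q_V = 13/2, q_M = 5.
Price P = 152 - 4·(23/2) = 106.
Vertex's profit: 106·(13/2) - 67·(13/2) - (13/2)² = 845/4.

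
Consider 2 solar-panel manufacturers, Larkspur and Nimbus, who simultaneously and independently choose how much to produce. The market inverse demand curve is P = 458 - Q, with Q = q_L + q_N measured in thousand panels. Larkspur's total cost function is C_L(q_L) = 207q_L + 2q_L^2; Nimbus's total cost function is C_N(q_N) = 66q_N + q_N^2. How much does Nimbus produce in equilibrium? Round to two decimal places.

91.35

Larkspur's profit: π_L = (458 - Q)q_L - (207q_L + 2q_L²). Setting ∂π_L/∂q_L = 0: 251 - 6q_L - (q_N) = 0.
Nimbus's profit: π_N = (458 - Q)q_N - (66q_N + q_N²). Setting ∂π_N/∂q_N = 0: 392 - 4q_N - (q_L) = 0.
Best responses: q_L = (251 - q_N)/6, q_N = (392 - q_L)/4.
Solving the pair: q_L = 612/23, q_N = 91.3478.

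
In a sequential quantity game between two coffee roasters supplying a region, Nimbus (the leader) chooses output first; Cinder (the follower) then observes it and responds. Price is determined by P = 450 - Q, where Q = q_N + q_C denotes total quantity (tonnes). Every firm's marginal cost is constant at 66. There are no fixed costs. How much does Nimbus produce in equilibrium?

192

The follower Cinder best-responds to any q_N: π_C = (450 - Q)q_C - 66q_C.
∂π_C/∂q_C = 384 - q_N - 2q_C = 0 gives the reaction function q_C = (384 - q_N)/2.
The leader anticipates this reaction. Substituting into P = 450 - Q gives P = 258 - (1/2)q_N, so π_N = (258 - (1/2)q_N)q_N - 66q_N.
Leader FOC: 192 - q_N = 0, so q_N = 192.
Then q_C = (384 - 192)/2 = 96.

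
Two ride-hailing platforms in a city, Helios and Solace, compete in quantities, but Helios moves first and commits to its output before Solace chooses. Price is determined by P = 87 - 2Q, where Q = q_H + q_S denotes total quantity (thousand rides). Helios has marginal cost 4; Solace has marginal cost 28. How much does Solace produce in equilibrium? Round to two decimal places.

1.38

Solve by backward induction. Given q_H, the follower Solace maximises π_S = (87 - 2q_H - 2q_S)q_S - 28q_S.
∂π_S/∂q_S = 59 - 2q_H - 4q_S = 0 gives the reaction function q_S = (59 - 2q_H)/4.
The leader anticipates this reaction. Substituting into P = 87 - 2Q gives P = 115/2 - q_H, so π_H = (115/2 - q_H)q_H - 4q_H.
Maximising: ∂π_H/∂q_H = 107/2 - 2q_H = 0, giving q_H = 107/4.
Then q_S = (59 - 2·(107/4))/4 = 11/8.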